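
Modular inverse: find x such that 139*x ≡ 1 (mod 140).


Use the extended Euclidean algorithm on (140, 139); each row r = 140*s + 139*t:
r=140, s=1, t=0
r=139, s=0, t=1
q=1: r=1, s=1, t=-1   [140*(1) + 139*(-1) = 1]
q=139: r=0, s=-139, t=140   [140*(-139) + 139*(140) = 0]
GCD = 1 with t = -1, so 139*(-1) ≡ 1 (mod 140)
Inverse = -1 mod 140 = 139
Check: 139 * 139 = 19321 ≡ 1 (mod 140)

139^(-1) ≡ 139 (mod 140)


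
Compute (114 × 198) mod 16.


114 × 198 = 22572
22572 mod 16 = 12


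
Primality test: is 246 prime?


246 / 2 = 123 (exact division)
246 is NOT prime.

No, 246 is not prime


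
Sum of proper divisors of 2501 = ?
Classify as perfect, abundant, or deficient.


Proper divisors: 1, 41, 61
Sum = 1 + 41 + 61 = 103
103 < 2501 → deficient

s(2501) = 103 (deficient)


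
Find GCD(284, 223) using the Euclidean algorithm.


284 = 1 * 223 + 61
223 = 3 * 61 + 40
61 = 1 * 40 + 21
40 = 1 * 21 + 19
21 = 1 * 19 + 2
19 = 9 * 2 + 1
2 = 2 * 1 + 0
GCD = 1


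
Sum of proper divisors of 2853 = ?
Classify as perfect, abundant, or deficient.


Proper divisors: 1, 3, 9, 317, 951
Sum = 1 + 3 + 9 + 317 + 951 = 1281
1281 < 2853 → deficient

s(2853) = 1281 (deficient)


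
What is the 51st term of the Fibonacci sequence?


Sequence: 1, 1, 2, 3, 5, 8, 13, 21, 34, 55, 89, 144, 233, 377, 610, 987, 1597, 2584, 4181, 6765, 10946, 17711, 28657, 46368, 75025, 121393, 196418, 317811, 514229, 832040, 1346269, 2178309, 3524578, 5702887, 9227465, 14930352, 24157817, 39088169, 63245986, 102334155, 165580141, 267914296, 433494437, 701408733, 1134903170, 1836311903, 2971215073, 4807526976, 7778742049, 12586269025, 20365011074
F(51) = 20365011074


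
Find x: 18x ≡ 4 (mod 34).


GCD(18, 34) = 2 divides 4
Divide: 9x ≡ 2 (mod 17)
x ≡ 4 (mod 17)


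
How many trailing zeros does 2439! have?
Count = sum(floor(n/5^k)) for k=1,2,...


floor(2439/5) = 487
floor(2439/25) = 97
floor(2439/125) = 19
floor(2439/625) = 3
Total = 606

606 trailing zeros


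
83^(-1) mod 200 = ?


Use the extended Euclidean algorithm on (200, 83); each row r = 200*s + 83*t:
r=200, s=1, t=0
r=83, s=0, t=1
q=2: r=34, s=1, t=-2   [200*(1) + 83*(-2) = 34]
q=2: r=15, s=-2, t=5   [200*(-2) + 83*(5) = 15]
q=2: r=4, s=5, t=-12   [200*(5) + 83*(-12) = 4]
q=3: r=3, s=-17, t=41   [200*(-17) + 83*(41) = 3]
q=1: r=1, s=22, t=-53   [200*(22) + 83*(-53) = 1]
q=3: r=0, s=-83, t=200   [200*(-83) + 83*(200) = 0]
GCD = 1 with t = -53, so 83*(-53) ≡ 1 (mod 200)
Inverse = -53 mod 200 = 147
Check: 83 * 147 = 12201 ≡ 1 (mod 200)

83^(-1) ≡ 147 (mod 200)


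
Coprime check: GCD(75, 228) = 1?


Euclidean algorithm:
228 = 3 * 75 + 3
75 = 25 * 3 + 0
GCD(75, 228) = 3

No, not coprime (GCD = 3)


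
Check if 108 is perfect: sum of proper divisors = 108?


Proper divisors of 108: 1, 2, 3, 4, 6, 9, 12, 18, 27, 36, 54
Sum = 1 + 2 + 3 + 4 + 6 + 9 + 12 + 18 + 27 + 36 + 54 = 172

No, 108 is not perfect (172 ≠ 108)


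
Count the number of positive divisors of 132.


132 = 2^2 × 3^1 × 11^1
d(132) = (2+1) × (1+1) × (1+1) = 12

12 divisors


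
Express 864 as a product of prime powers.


864 / 2 = 432
432 / 2 = 216
216 / 2 = 108
108 / 2 = 54
54 / 2 = 27
27 / 3 = 9
9 / 3 = 3
3 / 3 = 1
864 = 2^5 × 3^3


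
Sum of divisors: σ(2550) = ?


Divisors of 2550: 1, 2, 3, 5, 6, 10, 15, 17, 25, 30, 34, 50, 51, 75, 85, 102, 150, 170, 255, 425, 510, 850, 1275, 2550
Sum = 1 + 2 + 3 + 5 + 6 + 10 + 15 + 17 + 25 + 30 + 34 + 50 + 51 + 75 + 85 + 102 + 150 + 170 + 255 + 425 + 510 + 850 + 1275 + 2550 = 6696

σ(2550) = 6696


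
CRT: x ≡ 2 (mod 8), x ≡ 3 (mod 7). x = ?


M = 8*7 = 56
M1 = M/8 = 7, M2 = M/7 = 8
M1^(-1) mod 8 = 7, M2^(-1) mod 7 = 1
x = 2*7*7 + 3*8*1 = 122
122 mod 56 = 10
Check: 10 mod 8 = 2 ✓, 10 mod 7 = 3 ✓

x ≡ 10 (mod 56)


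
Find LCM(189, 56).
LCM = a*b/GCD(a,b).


GCD(189, 56) = 7
LCM = 189*56/7 = 10584/7 = 1512

LCM = 1512


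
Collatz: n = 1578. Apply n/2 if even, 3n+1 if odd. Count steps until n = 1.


1578 → 789 → 2368 → 1184 → 592 → 296 → 148 → 74 → 37 → 112 → 56 → 28 → 14 → 7 → 22 → 11 → 34 → 17 → 52 → 26 → 13 → 40 → 20 → 10 → 5 → 16 → 8 → 4 → 2 → 1
Total steps = 29

29 steps


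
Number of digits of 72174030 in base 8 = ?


72174030 in base 8 = 423244716
Number of digits = 9

9 digits (base 8)


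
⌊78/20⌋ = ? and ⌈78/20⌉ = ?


78/20 = 3.9000
floor = 3
ceil = 4

floor = 3, ceil = 4


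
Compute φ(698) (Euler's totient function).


698 = 2 × 349
Prime factors: 2, 349
φ(698) = 698 × (1-1/2) × (1-1/349)
= 698 × 1/2 × 348/349 = 348

φ(698) = 348


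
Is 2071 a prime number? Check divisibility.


2071 / 19 = 109 (exact division)
2071 is NOT prime.

No, 2071 is not prime


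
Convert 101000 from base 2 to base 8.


101000 (base 2) = 40 (decimal)
40 (decimal) = 50 (base 8)


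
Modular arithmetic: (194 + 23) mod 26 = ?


194 + 23 = 217
217 mod 26 = 9


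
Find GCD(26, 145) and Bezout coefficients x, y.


Tabular extended Euclidean (each row: r = 26*s + 145*t):
r=26, s=1, t=0
r=145, s=0, t=1
q=0: r=26, s=1, t=0   [26*(1) + 145*(0) = 26]
q=5: r=15, s=-5, t=1   [26*(-5) + 145*(1) = 15]
q=1: r=11, s=6, t=-1   [26*(6) + 145*(-1) = 11]
q=1: r=4, s=-11, t=2   [26*(-11) + 145*(2) = 4]
q=2: r=3, s=28, t=-5   [26*(28) + 145*(-5) = 3]
q=1: r=1, s=-39, t=7   [26*(-39) + 145*(7) = 1]
q=3: r=0, s=145, t=-26   [26*(145) + 145*(-26) = 0]
GCD = 1; from the row with r=1: x=-39, y=7
Check: 26*(-39) + 145*(7) = -1014 + 1015 = 1

GCD = 1, x = -39, y = 7


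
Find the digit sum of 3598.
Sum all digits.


3 + 5 + 9 + 8 = 25


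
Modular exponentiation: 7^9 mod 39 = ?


7^1 mod 39 = 7
7^2 mod 39 = 10
7^3 mod 39 = 31
7^4 mod 39 = 22
7^5 mod 39 = 37
7^6 mod 39 = 25
7^7 mod 39 = 19
7^8 mod 39 = 16
7^9 mod 39 = 34


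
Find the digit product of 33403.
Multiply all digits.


3 × 3 × 4 × 0 × 3 = 0


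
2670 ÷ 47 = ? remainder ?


2670 = 47 * 56 + 38
Check: 2632 + 38 = 2670

q = 56, r = 38


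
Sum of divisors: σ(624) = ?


Divisors of 624: 1, 2, 3, 4, 6, 8, 12, 13, 16, 24, 26, 39, 48, 52, 78, 104, 156, 208, 312, 624
Sum = 1 + 2 + 3 + 4 + 6 + 8 + 12 + 13 + 16 + 24 + 26 + 39 + 48 + 52 + 78 + 104 + 156 + 208 + 312 + 624 = 1736

σ(624) = 1736


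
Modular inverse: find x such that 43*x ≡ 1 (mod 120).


Use the extended Euclidean algorithm on (120, 43); each row r = 120*s + 43*t:
r=120, s=1, t=0
r=43, s=0, t=1
q=2: r=34, s=1, t=-2   [120*(1) + 43*(-2) = 34]
q=1: r=9, s=-1, t=3   [120*(-1) + 43*(3) = 9]
q=3: r=7, s=4, t=-11   [120*(4) + 43*(-11) = 7]
q=1: r=2, s=-5, t=14   [120*(-5) + 43*(14) = 2]
q=3: r=1, s=19, t=-53   [120*(19) + 43*(-53) = 1]
q=2: r=0, s=-43, t=120   [120*(-43) + 43*(120) = 0]
GCD = 1 with t = -53, so 43*(-53) ≡ 1 (mod 120)
Inverse = -53 mod 120 = 67
Check: 43 * 67 = 2881 ≡ 1 (mod 120)

43^(-1) ≡ 67 (mod 120)


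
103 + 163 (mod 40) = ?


103 + 163 = 266
266 mod 40 = 26


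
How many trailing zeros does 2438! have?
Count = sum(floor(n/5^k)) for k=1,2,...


floor(2438/5) = 487
floor(2438/25) = 97
floor(2438/125) = 19
floor(2438/625) = 3
Total = 606

606 trailing zeros


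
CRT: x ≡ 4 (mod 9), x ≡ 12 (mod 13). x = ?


M = 9*13 = 117
M1 = M/9 = 13, M2 = M/13 = 9
M1^(-1) mod 9 = 7, M2^(-1) mod 13 = 3
x = 4*13*7 + 12*9*3 = 688
688 mod 117 = 103
Check: 103 mod 9 = 4 ✓, 103 mod 13 = 12 ✓

x ≡ 103 (mod 117)


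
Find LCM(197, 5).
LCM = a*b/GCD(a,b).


GCD(197, 5) = 1
LCM = 197*5/1 = 985/1 = 985

LCM = 985


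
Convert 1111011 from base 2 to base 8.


1111011 (base 2) = 123 (decimal)
123 (decimal) = 173 (base 8)


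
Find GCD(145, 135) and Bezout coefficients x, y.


Tabular extended Euclidean (each row: r = 145*s + 135*t):
r=145, s=1, t=0
r=135, s=0, t=1
q=1: r=10, s=1, t=-1   [145*(1) + 135*(-1) = 10]
q=13: r=5, s=-13, t=14   [145*(-13) + 135*(14) = 5]
q=2: r=0, s=27, t=-29   [145*(27) + 135*(-29) = 0]
GCD = 5; from the row with r=5: x=-13, y=14
Check: 145*(-13) + 135*(14) = -1885 + 1890 = 5

GCD = 5, x = -13, y = 14


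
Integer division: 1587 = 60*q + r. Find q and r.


1587 = 60 * 26 + 27
Check: 1560 + 27 = 1587

q = 26, r = 27


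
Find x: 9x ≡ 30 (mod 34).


GCD(9, 34) = 1, unique solution
a^(-1) mod 34 = 19
x = 19 * 30 mod 34 = 26

x ≡ 26 (mod 34)


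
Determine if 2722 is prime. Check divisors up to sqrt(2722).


2722 / 2 = 1361 (exact division)
2722 is NOT prime.

No, 2722 is not prime


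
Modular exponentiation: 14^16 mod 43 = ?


14^1 mod 43 = 14
14^2 mod 43 = 24
14^3 mod 43 = 35
14^4 mod 43 = 17
14^5 mod 43 = 23
14^6 mod 43 = 21
14^7 mod 43 = 36
14^8 mod 43 = 31
14^9 mod 43 = 4
14^10 mod 43 = 13
14^11 mod 43 = 10
14^12 mod 43 = 11
14^13 mod 43 = 25
14^14 mod 43 = 6
14^15 mod 43 = 41
14^16 mod 43 = 15


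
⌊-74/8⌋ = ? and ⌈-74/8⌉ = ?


-74/8 = -9.2500
floor = -10
ceil = -9

floor = -10, ceil = -9


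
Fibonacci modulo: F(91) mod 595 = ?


F(k) mod 595 for k=1..91:
1, 1, 2, 3, 5, 8, 13, 21, 34, 55, 89, 144, 233, 377, 15, 392, 407, 204, 16, 220, 236, 456, 97, 553, 55, 13, 68, 81, 149, 230, 379, 14, 393, 407, 205, 17, 222, 239, 461, 105, 566, 76, 47, 123, 170, 293, 463, 161, 29, 190, 219, 409, 33, 442, 475, 322, 202, 524, 131, 60, 191, 251, 442, 98, 540, 43, 583, 31, 19, 50, 69, 119, 188, 307, 495, 207, 107, 314, 421, 140, 561, 106, 72, 178, 250, 428, 83, 511, 594, 510, 509
F(91) mod 595 = 509


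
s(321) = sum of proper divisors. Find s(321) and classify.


Proper divisors: 1, 3, 107
Sum = 1 + 3 + 107 = 111
111 < 321 → deficient

s(321) = 111 (deficient)


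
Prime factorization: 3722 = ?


3722 / 2 = 1861
1861 / 1861 = 1
3722 = 2 × 1861


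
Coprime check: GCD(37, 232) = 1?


Euclidean algorithm:
232 = 6 * 37 + 10
37 = 3 * 10 + 7
10 = 1 * 7 + 3
7 = 2 * 3 + 1
3 = 3 * 1 + 0
GCD(37, 232) = 1

Yes, coprime (GCD = 1)


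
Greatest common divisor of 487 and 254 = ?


487 = 1 * 254 + 233
254 = 1 * 233 + 21
233 = 11 * 21 + 2
21 = 10 * 2 + 1
2 = 2 * 1 + 0
GCD = 1


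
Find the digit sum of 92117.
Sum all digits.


9 + 2 + 1 + 1 + 7 = 20


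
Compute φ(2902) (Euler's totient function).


2902 = 2 × 1451
Prime factors: 2, 1451
φ(2902) = 2902 × (1-1/2) × (1-1/1451)
= 2902 × 1/2 × 1450/1451 = 1450

φ(2902) = 1450


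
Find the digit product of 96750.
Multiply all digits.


9 × 6 × 7 × 5 × 0 = 0


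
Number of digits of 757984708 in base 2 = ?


757984708 in base 2 = 101101001011011110110111000100
Number of digits = 30

30 digits (base 2)


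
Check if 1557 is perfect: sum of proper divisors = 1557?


Proper divisors of 1557: 1, 3, 9, 173, 519
Sum = 1 + 3 + 9 + 173 + 519 = 705

No, 1557 is not perfect (705 ≠ 1557)


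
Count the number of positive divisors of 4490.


4490 = 2^1 × 5^1 × 449^1
d(4490) = (1+1) × (1+1) × (1+1) = 8

8 divisors


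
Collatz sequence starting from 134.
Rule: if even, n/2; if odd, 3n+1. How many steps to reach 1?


134 → 67 → 202 → 101 → 304 → 152 → 76 → 38 → 19 → 58 → 29 → 88 → 44 → 22 → 11 → 34 → 17 → 52 → 26 → 13 → 40 → 20 → 10 → 5 → 16 → 8 → 4 → 2 → 1
Total steps = 28

28 steps


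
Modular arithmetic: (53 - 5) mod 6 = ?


53 - 5 = 48
48 mod 6 = 0


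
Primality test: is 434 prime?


434 / 2 = 217 (exact division)
434 is NOT prime.

No, 434 is not prime


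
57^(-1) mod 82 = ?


Use the extended Euclidean algorithm on (82, 57); each row r = 82*s + 57*t:
r=82, s=1, t=0
r=57, s=0, t=1
q=1: r=25, s=1, t=-1   [82*(1) + 57*(-1) = 25]
q=2: r=7, s=-2, t=3   [82*(-2) + 57*(3) = 7]
q=3: r=4, s=7, t=-10   [82*(7) + 57*(-10) = 4]
q=1: r=3, s=-9, t=13   [82*(-9) + 57*(13) = 3]
q=1: r=1, s=16, t=-23   [82*(16) + 57*(-23) = 1]
q=3: r=0, s=-57, t=82   [82*(-57) + 57*(82) = 0]
GCD = 1 with t = -23, so 57*(-23) ≡ 1 (mod 82)
Inverse = -23 mod 82 = 59
Check: 57 * 59 = 3363 ≡ 1 (mod 82)

57^(-1) ≡ 59 (mod 82)


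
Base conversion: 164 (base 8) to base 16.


164 (base 8) = 116 (decimal)
116 (decimal) = 74 (base 16)


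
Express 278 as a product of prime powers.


278 / 2 = 139
139 / 139 = 1
278 = 2 × 139


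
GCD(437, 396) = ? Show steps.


437 = 1 * 396 + 41
396 = 9 * 41 + 27
41 = 1 * 27 + 14
27 = 1 * 14 + 13
14 = 1 * 13 + 1
13 = 13 * 1 + 0
GCD = 1


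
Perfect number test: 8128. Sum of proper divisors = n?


Proper divisors of 8128: 1, 2, 4, 8, 16, 32, 64, 127, 254, 508, 1016, 2032, 4064
Sum = 1 + 2 + 4 + 8 + 16 + 32 + 64 + 127 + 254 + 508 + 1016 + 2032 + 4064 = 8128

Yes, 8128 is perfect (8128 = 8128)


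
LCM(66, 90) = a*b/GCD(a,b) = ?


GCD(66, 90) = 6
LCM = 66*90/6 = 5940/6 = 990

LCM = 990


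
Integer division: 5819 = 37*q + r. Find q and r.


5819 = 37 * 157 + 10
Check: 5809 + 10 = 5819

q = 157, r = 10


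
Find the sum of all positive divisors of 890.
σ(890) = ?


Divisors of 890: 1, 2, 5, 10, 89, 178, 445, 890
Sum = 1 + 2 + 5 + 10 + 89 + 178 + 445 + 890 = 1620

σ(890) = 1620


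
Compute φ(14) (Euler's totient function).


14 = 2 × 7
Prime factors: 2, 7
φ(14) = 14 × (1-1/2) × (1-1/7)
= 14 × 1/2 × 6/7 = 6

φ(14) = 6


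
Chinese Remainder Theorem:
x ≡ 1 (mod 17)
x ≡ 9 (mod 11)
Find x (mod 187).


M = 17*11 = 187
M1 = M/17 = 11, M2 = M/11 = 17
M1^(-1) mod 17 = 14, M2^(-1) mod 11 = 2
x = 1*11*14 + 9*17*2 = 460
460 mod 187 = 86
Check: 86 mod 17 = 1 ✓, 86 mod 11 = 9 ✓

x ≡ 86 (mod 187)


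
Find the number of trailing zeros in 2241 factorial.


floor(2241/5) = 448
floor(2241/25) = 89
floor(2241/125) = 17
floor(2241/625) = 3
Total = 557

557 trailing zeros


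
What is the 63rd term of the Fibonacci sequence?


Sequence: 1, 1, 2, 3, 5, 8, 13, 21, 34, 55, 89, 144, 233, 377, 610, 987, 1597, 2584, 4181, 6765, 10946, 17711, 28657, 46368, 75025, 121393, 196418, 317811, 514229, 832040, 1346269, 2178309, 3524578, 5702887, 9227465, 14930352, 24157817, 39088169, 63245986, 102334155, 165580141, 267914296, 433494437, 701408733, 1134903170, 1836311903, 2971215073, 4807526976, 7778742049, 12586269025, 20365011074, 32951280099, 53316291173, 86267571272, 139583862445, 225851433717, 365435296162, 591286729879, 956722026041, 1548008755920, 2504730781961, 4052739537881, 6557470319842
F(63) = 6557470319842


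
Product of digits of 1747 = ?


1 × 7 × 4 × 7 = 196


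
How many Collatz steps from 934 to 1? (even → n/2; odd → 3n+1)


934 → 467 → 1402 → 701 → 2104 → 1052 → 526 → 263 → 790 → 395 → 1186 → 593 → 1780 → 890 → 445 → 1336 → 668 → 334 → 167 → 502 → 251 → 754 → 377 → 1132 → 566 → 283 → 850 → 425 → 1276 → 638 → 319 → 958 → 479 → 1438 → 719 → 2158 → 1079 → 3238 → 1619 → 4858 → 2429 → 7288 → 3644 → 1822 → 911 → 2734 → 1367 → 4102 → 2051 → 6154 → 3077 → 9232 → 4616 → 2308 → 1154 → 577 → 1732 → 866 → 433 → 1300 → 650 → 325 → 976 → 488 → 244 → 122 → 61 → 184 → 92 → 46 → 23 → 70 → 35 → 106 → 53 → 160 → 80 → 40 → 20 → 10 → 5 → 16 → 8 → 4 → 2 → 1
Total steps = 85

85 steps


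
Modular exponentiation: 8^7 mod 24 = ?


8^1 mod 24 = 8
8^2 mod 24 = 16
8^3 mod 24 = 8
8^4 mod 24 = 16
8^5 mod 24 = 8
8^6 mod 24 = 16
8^7 mod 24 = 8


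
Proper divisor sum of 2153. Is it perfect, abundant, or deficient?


Proper divisors: 1
Sum = 1 = 1
1 < 2153 → deficient

s(2153) = 1 (deficient)


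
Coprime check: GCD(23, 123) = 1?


Euclidean algorithm:
123 = 5 * 23 + 8
23 = 2 * 8 + 7
8 = 1 * 7 + 1
7 = 7 * 1 + 0
GCD(23, 123) = 1

Yes, coprime (GCD = 1)


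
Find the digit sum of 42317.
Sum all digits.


4 + 2 + 3 + 1 + 7 = 17


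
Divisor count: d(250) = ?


250 = 2^1 × 5^3
d(250) = (1+1) × (3+1) = 8

8 divisors


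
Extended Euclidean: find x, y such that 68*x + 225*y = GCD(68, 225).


Tabular extended Euclidean (each row: r = 68*s + 225*t):
r=68, s=1, t=0
r=225, s=0, t=1
q=0: r=68, s=1, t=0   [68*(1) + 225*(0) = 68]
q=3: r=21, s=-3, t=1   [68*(-3) + 225*(1) = 21]
q=3: r=5, s=10, t=-3   [68*(10) + 225*(-3) = 5]
q=4: r=1, s=-43, t=13   [68*(-43) + 225*(13) = 1]
q=5: r=0, s=225, t=-68   [68*(225) + 225*(-68) = 0]
GCD = 1; from the row with r=1: x=-43, y=13
Check: 68*(-43) + 225*(13) = -2924 + 2925 = 1

GCD = 1, x = -43, y = 13


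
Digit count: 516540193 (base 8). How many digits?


516540193 in base 8 = 3662343441
Number of digits = 10

10 digits (base 8)


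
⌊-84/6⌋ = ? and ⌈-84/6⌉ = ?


-84/6 = -14.0000
floor = -14
ceil = -14

floor = -14, ceil = -14


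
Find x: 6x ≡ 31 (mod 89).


GCD(6, 89) = 1, unique solution
a^(-1) mod 89 = 15
x = 15 * 31 mod 89 = 20

x ≡ 20 (mod 89)


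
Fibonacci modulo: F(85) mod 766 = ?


F(k) mod 766 for k=1..85:
1, 1, 2, 3, 5, 8, 13, 21, 34, 55, 89, 144, 233, 377, 610, 221, 65, 286, 351, 637, 222, 93, 315, 408, 723, 365, 322, 687, 243, 164, 407, 571, 212, 17, 229, 246, 475, 721, 430, 385, 49, 434, 483, 151, 634, 19, 653, 672, 559, 465, 258, 723, 215, 172, 387, 559, 180, 739, 153, 126, 279, 405, 684, 323, 241, 564, 39, 603, 642, 479, 355, 68, 423, 491, 148, 639, 21, 660, 681, 575, 490, 299, 23, 322, 345
F(85) mod 766 = 345


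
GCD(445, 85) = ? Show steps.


445 = 5 * 85 + 20
85 = 4 * 20 + 5
20 = 4 * 5 + 0
GCD = 5


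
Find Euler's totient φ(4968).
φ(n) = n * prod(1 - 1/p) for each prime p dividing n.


4968 = 2^3 × 3^3 × 23
Prime factors: 2, 3, 23
φ(4968) = 4968 × (1-1/2) × (1-1/3) × (1-1/23)
= 4968 × 1/2 × 2/3 × 22/23 = 1584

φ(4968) = 1584


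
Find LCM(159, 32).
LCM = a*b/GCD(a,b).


GCD(159, 32) = 1
LCM = 159*32/1 = 5088/1 = 5088

LCM = 5088


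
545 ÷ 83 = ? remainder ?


545 = 83 * 6 + 47
Check: 498 + 47 = 545

q = 6, r = 47


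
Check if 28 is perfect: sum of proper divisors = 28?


Proper divisors of 28: 1, 2, 4, 7, 14
Sum = 1 + 2 + 4 + 7 + 14 = 28

Yes, 28 is perfect (28 = 28)


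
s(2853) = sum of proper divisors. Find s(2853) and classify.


Proper divisors: 1, 3, 9, 317, 951
Sum = 1 + 3 + 9 + 317 + 951 = 1281
1281 < 2853 → deficient

s(2853) = 1281 (deficient)


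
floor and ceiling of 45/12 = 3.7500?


45/12 = 3.7500
floor = 3
ceil = 4

floor = 3, ceil = 4


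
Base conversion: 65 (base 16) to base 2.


65 (base 16) = 101 (decimal)
101 (decimal) = 1100101 (base 2)


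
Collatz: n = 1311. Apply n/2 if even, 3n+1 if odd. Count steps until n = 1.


1311 → 3934 → 1967 → 5902 → 2951 → 8854 → 4427 → 13282 → 6641 → 19924 → 9962 → 4981 → 14944 → 7472 → 3736 → 1868 → 934 → 467 → 1402 → 701 → 2104 → 1052 → 526 → 263 → 790 → 395 → 1186 → 593 → 1780 → 890 → 445 → 1336 → 668 → 334 → 167 → 502 → 251 → 754 → 377 → 1132 → 566 → 283 → 850 → 425 → 1276 → 638 → 319 → 958 → 479 → 1438 → 719 → 2158 → 1079 → 3238 → 1619 → 4858 → 2429 → 7288 → 3644 → 1822 → 911 → 2734 → 1367 → 4102 → 2051 → 6154 → 3077 → 9232 → 4616 → 2308 → 1154 → 577 → 1732 → 866 → 433 → 1300 → 650 → 325 → 976 → 488 → 244 → 122 → 61 → 184 → 92 → 46 → 23 → 70 → 35 → 106 → 53 → 160 → 80 → 40 → 20 → 10 → 5 → 16 → 8 → 4 → 2 → 1
Total steps = 101

101 steps


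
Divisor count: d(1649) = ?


1649 = 17^1 × 97^1
d(1649) = (1+1) × (1+1) = 4

4 divisors


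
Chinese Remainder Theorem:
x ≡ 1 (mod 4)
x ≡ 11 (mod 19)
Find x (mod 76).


M = 4*19 = 76
M1 = M/4 = 19, M2 = M/19 = 4
M1^(-1) mod 4 = 3, M2^(-1) mod 19 = 5
x = 1*19*3 + 11*4*5 = 277
277 mod 76 = 49
Check: 49 mod 4 = 1 ✓, 49 mod 19 = 11 ✓

x ≡ 49 (mod 76)


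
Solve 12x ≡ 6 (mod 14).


GCD(12, 14) = 2 divides 6
Divide: 6x ≡ 3 (mod 7)
x ≡ 4 (mod 7)


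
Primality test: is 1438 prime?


1438 / 2 = 719 (exact division)
1438 is NOT prime.

No, 1438 is not prime


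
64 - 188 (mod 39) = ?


64 - 188 = -124
-124 mod 39 = 32


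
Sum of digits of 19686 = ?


1 + 9 + 6 + 8 + 6 = 30


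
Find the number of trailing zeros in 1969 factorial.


floor(1969/5) = 393
floor(1969/25) = 78
floor(1969/125) = 15
floor(1969/625) = 3
Total = 489

489 trailing zeros


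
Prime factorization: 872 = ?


872 / 2 = 436
436 / 2 = 218
218 / 2 = 109
109 / 109 = 1
872 = 2^3 × 109


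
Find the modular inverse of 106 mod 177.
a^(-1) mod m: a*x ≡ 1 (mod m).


Use the extended Euclidean algorithm on (177, 106); each row r = 177*s + 106*t:
r=177, s=1, t=0
r=106, s=0, t=1
q=1: r=71, s=1, t=-1   [177*(1) + 106*(-1) = 71]
q=1: r=35, s=-1, t=2   [177*(-1) + 106*(2) = 35]
q=2: r=1, s=3, t=-5   [177*(3) + 106*(-5) = 1]
q=35: r=0, s=-106, t=177   [177*(-106) + 106*(177) = 0]
GCD = 1 with t = -5, so 106*(-5) ≡ 1 (mod 177)
Inverse = -5 mod 177 = 172
Check: 106 * 172 = 18232 ≡ 1 (mod 177)

106^(-1) ≡ 172 (mod 177)


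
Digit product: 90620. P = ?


9 × 0 × 6 × 2 × 0 = 0


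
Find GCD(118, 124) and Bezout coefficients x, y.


Tabular extended Euclidean (each row: r = 118*s + 124*t):
r=118, s=1, t=0
r=124, s=0, t=1
q=0: r=118, s=1, t=0   [118*(1) + 124*(0) = 118]
q=1: r=6, s=-1, t=1   [118*(-1) + 124*(1) = 6]
q=19: r=4, s=20, t=-19   [118*(20) + 124*(-19) = 4]
q=1: r=2, s=-21, t=20   [118*(-21) + 124*(20) = 2]
q=2: r=0, s=62, t=-59   [118*(62) + 124*(-59) = 0]
GCD = 2; from the row with r=2: x=-21, y=20
Check: 118*(-21) + 124*(20) = -2478 + 2480 = 2

GCD = 2, x = -21, y = 20


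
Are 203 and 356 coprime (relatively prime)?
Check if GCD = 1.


Euclidean algorithm:
356 = 1 * 203 + 153
203 = 1 * 153 + 50
153 = 3 * 50 + 3
50 = 16 * 3 + 2
3 = 1 * 2 + 1
2 = 2 * 1 + 0
GCD(203, 356) = 1

Yes, coprime (GCD = 1)


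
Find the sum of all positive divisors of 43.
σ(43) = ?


Divisors of 43: 1, 43
Sum = 1 + 43 = 44

σ(43) = 44


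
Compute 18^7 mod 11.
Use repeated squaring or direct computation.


18^1 mod 11 = 7
18^2 mod 11 = 5
18^3 mod 11 = 2
18^4 mod 11 = 3
18^5 mod 11 = 10
18^6 mod 11 = 4
18^7 mod 11 = 6


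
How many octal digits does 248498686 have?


248498686 in base 8 = 1663744776
Number of digits = 10

10 digits (base 8)


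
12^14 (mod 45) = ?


12^1 mod 45 = 12
12^2 mod 45 = 9
12^3 mod 45 = 18
12^4 mod 45 = 36
12^5 mod 45 = 27
12^6 mod 45 = 9
12^7 mod 45 = 18
12^8 mod 45 = 36
12^9 mod 45 = 27
12^10 mod 45 = 9
12^11 mod 45 = 18
12^12 mod 45 = 36
12^13 mod 45 = 27
12^14 mod 45 = 9


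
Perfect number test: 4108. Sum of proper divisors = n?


Proper divisors of 4108: 1, 2, 4, 13, 26, 52, 79, 158, 316, 1027, 2054
Sum = 1 + 2 + 4 + 13 + 26 + 52 + 79 + 158 + 316 + 1027 + 2054 = 3732

No, 4108 is not perfect (3732 ≠ 4108)


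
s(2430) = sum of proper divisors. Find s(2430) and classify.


Proper divisors: 1, 2, 3, 5, 6, 9, 10, 15, 18, 27, 30, 45, 54, 81, 90, 135, 162, 243, 270, 405, 486, 810, 1215
Sum = 1 + 2 + 3 + 5 + 6 + 9 + 10 + 15 + 18 + 27 + 30 + 45 + 54 + 81 + 90 + 135 + 162 + 243 + 270 + 405 + 486 + 810 + 1215 = 4122
4122 > 2430 → abundant

s(2430) = 4122 (abundant)


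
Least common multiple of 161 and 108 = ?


GCD(161, 108) = 1
LCM = 161*108/1 = 17388/1 = 17388

LCM = 17388


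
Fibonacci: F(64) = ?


Sequence: 1, 1, 2, 3, 5, 8, 13, 21, 34, 55, 89, 144, 233, 377, 610, 987, 1597, 2584, 4181, 6765, 10946, 17711, 28657, 46368, 75025, 121393, 196418, 317811, 514229, 832040, 1346269, 2178309, 3524578, 5702887, 9227465, 14930352, 24157817, 39088169, 63245986, 102334155, 165580141, 267914296, 433494437, 701408733, 1134903170, 1836311903, 2971215073, 4807526976, 7778742049, 12586269025, 20365011074, 32951280099, 53316291173, 86267571272, 139583862445, 225851433717, 365435296162, 591286729879, 956722026041, 1548008755920, 2504730781961, 4052739537881, 6557470319842, 10610209857723
F(64) = 10610209857723


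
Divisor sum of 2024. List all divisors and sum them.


Divisors of 2024: 1, 2, 4, 8, 11, 22, 23, 44, 46, 88, 92, 184, 253, 506, 1012, 2024
Sum = 1 + 2 + 4 + 8 + 11 + 22 + 23 + 44 + 46 + 88 + 92 + 184 + 253 + 506 + 1012 + 2024 = 4320

σ(2024) = 4320


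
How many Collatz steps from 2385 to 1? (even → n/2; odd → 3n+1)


2385 → 7156 → 3578 → 1789 → 5368 → 2684 → 1342 → 671 → 2014 → 1007 → 3022 → 1511 → 4534 → 2267 → 6802 → 3401 → 10204 → 5102 → 2551 → 7654 → 3827 → 11482 → 5741 → 17224 → 8612 → 4306 → 2153 → 6460 → 3230 → 1615 → 4846 → 2423 → 7270 → 3635 → 10906 → 5453 → 16360 → 8180 → 4090 → 2045 → 6136 → 3068 → 1534 → 767 → 2302 → 1151 → 3454 → 1727 → 5182 → 2591 → 7774 → 3887 → 11662 → 5831 → 17494 → 8747 → 26242 → 13121 → 39364 → 19682 → 9841 → 29524 → 14762 → 7381 → 22144 → 11072 → 5536 → 2768 → 1384 → 692 → 346 → 173 → 520 → 260 → 130 → 65 → 196 → 98 → 49 → 148 → 74 → 37 → 112 → 56 → 28 → 14 → 7 → 22 → 11 → 34 → 17 → 52 → 26 → 13 → 40 → 20 → 10 → 5 → 16 → 8 → 4 → 2 → 1
Total steps = 102

102 steps


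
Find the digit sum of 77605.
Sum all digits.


7 + 7 + 6 + 0 + 5 = 25


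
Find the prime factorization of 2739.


2739 / 3 = 913
913 / 11 = 83
83 / 83 = 1
2739 = 3 × 11 × 83


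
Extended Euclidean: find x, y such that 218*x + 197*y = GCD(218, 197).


Tabular extended Euclidean (each row: r = 218*s + 197*t):
r=218, s=1, t=0
r=197, s=0, t=1
q=1: r=21, s=1, t=-1   [218*(1) + 197*(-1) = 21]
q=9: r=8, s=-9, t=10   [218*(-9) + 197*(10) = 8]
q=2: r=5, s=19, t=-21   [218*(19) + 197*(-21) = 5]
q=1: r=3, s=-28, t=31   [218*(-28) + 197*(31) = 3]
q=1: r=2, s=47, t=-52   [218*(47) + 197*(-52) = 2]
q=1: r=1, s=-75, t=83   [218*(-75) + 197*(83) = 1]
q=2: r=0, s=197, t=-218   [218*(197) + 197*(-218) = 0]
GCD = 1; from the row with r=1: x=-75, y=83
Check: 218*(-75) + 197*(83) = -16350 + 16351 = 1

GCD = 1, x = -75, y = 83


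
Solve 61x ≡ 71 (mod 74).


GCD(61, 74) = 1, unique solution
a^(-1) mod 74 = 17
x = 17 * 71 mod 74 = 23

x ≡ 23 (mod 74)


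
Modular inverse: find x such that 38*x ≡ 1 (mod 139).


Use the extended Euclidean algorithm on (139, 38); each row r = 139*s + 38*t:
r=139, s=1, t=0
r=38, s=0, t=1
q=3: r=25, s=1, t=-3   [139*(1) + 38*(-3) = 25]
q=1: r=13, s=-1, t=4   [139*(-1) + 38*(4) = 13]
q=1: r=12, s=2, t=-7   [139*(2) + 38*(-7) = 12]
q=1: r=1, s=-3, t=11   [139*(-3) + 38*(11) = 1]
q=12: r=0, s=38, t=-139   [139*(38) + 38*(-139) = 0]
GCD = 1 with t = 11, so 38*(11) ≡ 1 (mod 139)
Inverse = 11 mod 139 = 11
Check: 38 * 11 = 418 ≡ 1 (mod 139)

38^(-1) ≡ 11 (mod 139)


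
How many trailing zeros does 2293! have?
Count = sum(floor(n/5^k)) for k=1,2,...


floor(2293/5) = 458
floor(2293/25) = 91
floor(2293/125) = 18
floor(2293/625) = 3
Total = 570

570 trailing zeros


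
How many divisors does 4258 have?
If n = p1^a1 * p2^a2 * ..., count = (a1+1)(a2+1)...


4258 = 2^1 × 2129^1
d(4258) = (1+1) × (1+1) = 4

4 divisors


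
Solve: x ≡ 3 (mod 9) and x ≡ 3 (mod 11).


M = 9*11 = 99
M1 = M/9 = 11, M2 = M/11 = 9
M1^(-1) mod 9 = 5, M2^(-1) mod 11 = 5
x = 3*11*5 + 3*9*5 = 300
300 mod 99 = 3
Check: 3 mod 9 = 3 ✓, 3 mod 11 = 3 ✓

x ≡ 3 (mod 99)


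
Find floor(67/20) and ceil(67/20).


67/20 = 3.3500
floor = 3
ceil = 4

floor = 3, ceil = 4


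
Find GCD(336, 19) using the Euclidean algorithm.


336 = 17 * 19 + 13
19 = 1 * 13 + 6
13 = 2 * 6 + 1
6 = 6 * 1 + 0
GCD = 1


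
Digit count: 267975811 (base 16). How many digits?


267975811 in base 16 = FF8FC83
Number of digits = 7

7 digits (base 16)


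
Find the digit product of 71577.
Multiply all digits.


7 × 1 × 5 × 7 × 7 = 1715


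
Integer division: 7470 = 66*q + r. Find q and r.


7470 = 66 * 113 + 12
Check: 7458 + 12 = 7470

q = 113, r = 12


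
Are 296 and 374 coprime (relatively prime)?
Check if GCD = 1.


Euclidean algorithm:
374 = 1 * 296 + 78
296 = 3 * 78 + 62
78 = 1 * 62 + 16
62 = 3 * 16 + 14
16 = 1 * 14 + 2
14 = 7 * 2 + 0
GCD(296, 374) = 2

No, not coprime (GCD = 2)


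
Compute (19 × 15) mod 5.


19 × 15 = 285
285 mod 5 = 0


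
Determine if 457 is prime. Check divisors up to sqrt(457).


Check divisors up to sqrt(457) = 21.3776
No divisors found.
457 is prime.

Yes, 457 is prime


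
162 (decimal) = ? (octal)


162 (base 10) = 162 (decimal)
162 (decimal) = 242 (base 8)


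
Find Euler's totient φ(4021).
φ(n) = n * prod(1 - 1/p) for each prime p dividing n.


4021 = 4021
Prime factors: 4021
φ(4021) = 4021 × (1-1/4021)
= 4021 × 4020/4021 = 4020

φ(4021) = 4020


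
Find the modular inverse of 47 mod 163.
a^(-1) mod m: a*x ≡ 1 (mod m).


Use the extended Euclidean algorithm on (163, 47); each row r = 163*s + 47*t:
r=163, s=1, t=0
r=47, s=0, t=1
q=3: r=22, s=1, t=-3   [163*(1) + 47*(-3) = 22]
q=2: r=3, s=-2, t=7   [163*(-2) + 47*(7) = 3]
q=7: r=1, s=15, t=-52   [163*(15) + 47*(-52) = 1]
q=3: r=0, s=-47, t=163   [163*(-47) + 47*(163) = 0]
GCD = 1 with t = -52, so 47*(-52) ≡ 1 (mod 163)
Inverse = -52 mod 163 = 111
Check: 47 * 111 = 5217 ≡ 1 (mod 163)

47^(-1) ≡ 111 (mod 163)


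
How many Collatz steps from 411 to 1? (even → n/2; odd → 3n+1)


411 → 1234 → 617 → 1852 → 926 → 463 → 1390 → 695 → 2086 → 1043 → 3130 → 1565 → 4696 → 2348 → 1174 → 587 → 1762 → 881 → 2644 → 1322 → 661 → 1984 → 992 → 496 → 248 → 124 → 62 → 31 → 94 → 47 → 142 → 71 → 214 → 107 → 322 → 161 → 484 → 242 → 121 → 364 → 182 → 91 → 274 → 137 → 412 → 206 → 103 → 310 → 155 → 466 → 233 → 700 → 350 → 175 → 526 → 263 → 790 → 395 → 1186 → 593 → 1780 → 890 → 445 → 1336 → 668 → 334 → 167 → 502 → 251 → 754 → 377 → 1132 → 566 → 283 → 850 → 425 → 1276 → 638 → 319 → 958 → 479 → 1438 → 719 → 2158 → 1079 → 3238 → 1619 → 4858 → 2429 → 7288 → 3644 → 1822 → 911 → 2734 → 1367 → 4102 → 2051 → 6154 → 3077 → 9232 → 4616 → 2308 → 1154 → 577 → 1732 → 866 → 433 → 1300 → 650 → 325 → 976 → 488 → 244 → 122 → 61 → 184 → 92 → 46 → 23 → 70 → 35 → 106 → 53 → 160 → 80 → 40 → 20 → 10 → 5 → 16 → 8 → 4 → 2 → 1
Total steps = 133

133 steps


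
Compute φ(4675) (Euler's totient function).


4675 = 5^2 × 11 × 17
Prime factors: 5, 11, 17
φ(4675) = 4675 × (1-1/5) × (1-1/11) × (1-1/17)
= 4675 × 4/5 × 10/11 × 16/17 = 3200

φ(4675) = 3200


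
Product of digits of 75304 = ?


7 × 5 × 3 × 0 × 4 = 0


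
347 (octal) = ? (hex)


347 (base 8) = 231 (decimal)
231 (decimal) = E7 (base 16)


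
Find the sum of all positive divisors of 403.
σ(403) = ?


Divisors of 403: 1, 13, 31, 403
Sum = 1 + 13 + 31 + 403 = 448

σ(403) = 448


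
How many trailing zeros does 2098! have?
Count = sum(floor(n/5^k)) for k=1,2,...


floor(2098/5) = 419
floor(2098/25) = 83
floor(2098/125) = 16
floor(2098/625) = 3
Total = 521

521 trailing zeros


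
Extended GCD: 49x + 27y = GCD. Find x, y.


Tabular extended Euclidean (each row: r = 49*s + 27*t):
r=49, s=1, t=0
r=27, s=0, t=1
q=1: r=22, s=1, t=-1   [49*(1) + 27*(-1) = 22]
q=1: r=5, s=-1, t=2   [49*(-1) + 27*(2) = 5]
q=4: r=2, s=5, t=-9   [49*(5) + 27*(-9) = 2]
q=2: r=1, s=-11, t=20   [49*(-11) + 27*(20) = 1]
q=2: r=0, s=27, t=-49   [49*(27) + 27*(-49) = 0]
GCD = 1; from the row with r=1: x=-11, y=20
Check: 49*(-11) + 27*(20) = -539 + 540 = 1

GCD = 1, x = -11, y = 20


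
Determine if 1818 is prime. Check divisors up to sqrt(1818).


1818 / 2 = 909 (exact division)
1818 is NOT prime.

No, 1818 is not prime


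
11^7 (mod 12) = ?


11^1 mod 12 = 11
11^2 mod 12 = 1
11^3 mod 12 = 11
11^4 mod 12 = 1
11^5 mod 12 = 11
11^6 mod 12 = 1
11^7 mod 12 = 11


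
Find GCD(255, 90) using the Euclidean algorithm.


255 = 2 * 90 + 75
90 = 1 * 75 + 15
75 = 5 * 15 + 0
GCD = 15


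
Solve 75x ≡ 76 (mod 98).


GCD(75, 98) = 1, unique solution
a^(-1) mod 98 = 17
x = 17 * 76 mod 98 = 18

x ≡ 18 (mod 98)


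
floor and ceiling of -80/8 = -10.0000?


-80/8 = -10.0000
floor = -10
ceil = -10

floor = -10, ceil = -10


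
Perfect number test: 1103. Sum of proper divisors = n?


Proper divisors of 1103: 1
Sum = 1 = 1

No, 1103 is not perfect (1 ≠ 1103)


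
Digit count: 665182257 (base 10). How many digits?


665182257 has 9 digits in base 10
floor(log10(665182257)) + 1 = floor(8.8229) + 1 = 9

9 digits (base 10)


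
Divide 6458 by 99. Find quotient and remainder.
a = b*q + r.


6458 = 99 * 65 + 23
Check: 6435 + 23 = 6458

q = 65, r = 23


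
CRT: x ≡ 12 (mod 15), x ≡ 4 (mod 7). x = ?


M = 15*7 = 105
M1 = M/15 = 7, M2 = M/7 = 15
M1^(-1) mod 15 = 13, M2^(-1) mod 7 = 1
x = 12*7*13 + 4*15*1 = 1152
1152 mod 105 = 102
Check: 102 mod 15 = 12 ✓, 102 mod 7 = 4 ✓

x ≡ 102 (mod 105)


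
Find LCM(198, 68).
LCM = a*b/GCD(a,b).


GCD(198, 68) = 2
LCM = 198*68/2 = 13464/2 = 6732

LCM = 6732


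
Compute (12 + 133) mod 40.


12 + 133 = 145
145 mod 40 = 25


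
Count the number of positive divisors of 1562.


1562 = 2^1 × 11^1 × 71^1
d(1562) = (1+1) × (1+1) × (1+1) = 8

8 divisors


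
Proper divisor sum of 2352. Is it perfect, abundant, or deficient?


Proper divisors: 1, 2, 3, 4, 6, 7, 8, 12, 14, 16, 21, 24, 28, 42, 48, 49, 56, 84, 98, 112, 147, 168, 196, 294, 336, 392, 588, 784, 1176
Sum = 1 + 2 + 3 + 4 + 6 + 7 + 8 + 12 + 14 + 16 + 21 + 24 + 28 + 42 + 48 + 49 + 56 + 84 + 98 + 112 + 147 + 168 + 196 + 294 + 336 + 392 + 588 + 784 + 1176 = 4716
4716 > 2352 → abundant

s(2352) = 4716 (abundant)


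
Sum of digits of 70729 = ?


7 + 0 + 7 + 2 + 9 = 25


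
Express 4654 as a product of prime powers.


4654 / 2 = 2327
2327 / 13 = 179
179 / 179 = 1
4654 = 2 × 13 × 179


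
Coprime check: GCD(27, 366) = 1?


Euclidean algorithm:
366 = 13 * 27 + 15
27 = 1 * 15 + 12
15 = 1 * 12 + 3
12 = 4 * 3 + 0
GCD(27, 366) = 3

No, not coprime (GCD = 3)


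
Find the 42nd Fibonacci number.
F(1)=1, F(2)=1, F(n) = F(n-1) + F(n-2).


Sequence: 1, 1, 2, 3, 5, 8, 13, 21, 34, 55, 89, 144, 233, 377, 610, 987, 1597, 2584, 4181, 6765, 10946, 17711, 28657, 46368, 75025, 121393, 196418, 317811, 514229, 832040, 1346269, 2178309, 3524578, 5702887, 9227465, 14930352, 24157817, 39088169, 63245986, 102334155, 165580141, 267914296
F(42) = 267914296


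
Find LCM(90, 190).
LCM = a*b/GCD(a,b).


GCD(90, 190) = 10
LCM = 90*190/10 = 17100/10 = 1710

LCM = 1710


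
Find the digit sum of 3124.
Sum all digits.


3 + 1 + 2 + 4 = 10


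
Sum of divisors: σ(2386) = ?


Divisors of 2386: 1, 2, 1193, 2386
Sum = 1 + 2 + 1193 + 2386 = 3582

σ(2386) = 3582


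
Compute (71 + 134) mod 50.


71 + 134 = 205
205 mod 50 = 5


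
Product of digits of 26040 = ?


2 × 6 × 0 × 4 × 0 = 0


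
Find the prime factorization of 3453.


3453 / 3 = 1151
1151 / 1151 = 1
3453 = 3 × 1151


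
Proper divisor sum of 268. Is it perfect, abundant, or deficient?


Proper divisors: 1, 2, 4, 67, 134
Sum = 1 + 2 + 4 + 67 + 134 = 208
208 < 268 → deficient

s(268) = 208 (deficient)


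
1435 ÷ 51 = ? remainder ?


1435 = 51 * 28 + 7
Check: 1428 + 7 = 1435

q = 28, r = 7


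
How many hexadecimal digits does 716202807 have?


716202807 in base 16 = 2AB06337
Number of digits = 8

8 digits (base 16)


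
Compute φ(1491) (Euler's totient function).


1491 = 3 × 7 × 71
Prime factors: 3, 7, 71
φ(1491) = 1491 × (1-1/3) × (1-1/7) × (1-1/71)
= 1491 × 2/3 × 6/7 × 70/71 = 840

φ(1491) = 840


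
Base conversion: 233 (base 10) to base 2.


233 (base 10) = 233 (decimal)
233 (decimal) = 11101001 (base 2)


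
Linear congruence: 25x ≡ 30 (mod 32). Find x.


GCD(25, 32) = 1, unique solution
a^(-1) mod 32 = 9
x = 9 * 30 mod 32 = 14

x ≡ 14 (mod 32)


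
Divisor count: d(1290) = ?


1290 = 2^1 × 3^1 × 5^1 × 43^1
d(1290) = (1+1) × (1+1) × (1+1) × (1+1) = 16

16 divisors


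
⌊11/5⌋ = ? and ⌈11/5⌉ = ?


11/5 = 2.2000
floor = 2
ceil = 3

floor = 2, ceil = 3


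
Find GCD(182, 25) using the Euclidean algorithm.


182 = 7 * 25 + 7
25 = 3 * 7 + 4
7 = 1 * 4 + 3
4 = 1 * 3 + 1
3 = 3 * 1 + 0
GCD = 1


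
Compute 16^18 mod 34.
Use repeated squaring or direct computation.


16^1 mod 34 = 16
16^2 mod 34 = 18
16^3 mod 34 = 16
16^4 mod 34 = 18
16^5 mod 34 = 16
16^6 mod 34 = 18
16^7 mod 34 = 16
16^8 mod 34 = 18
16^9 mod 34 = 16
16^10 mod 34 = 18
16^11 mod 34 = 16
16^12 mod 34 = 18
16^13 mod 34 = 16
16^14 mod 34 = 18
16^15 mod 34 = 16
16^16 mod 34 = 18
16^17 mod 34 = 16
16^18 mod 34 = 18


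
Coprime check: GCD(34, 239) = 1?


Euclidean algorithm:
239 = 7 * 34 + 1
34 = 34 * 1 + 0
GCD(34, 239) = 1

Yes, coprime (GCD = 1)


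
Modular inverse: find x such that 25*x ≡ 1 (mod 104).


Use the extended Euclidean algorithm on (104, 25); each row r = 104*s + 25*t:
r=104, s=1, t=0
r=25, s=0, t=1
q=4: r=4, s=1, t=-4   [104*(1) + 25*(-4) = 4]
q=6: r=1, s=-6, t=25   [104*(-6) + 25*(25) = 1]
q=4: r=0, s=25, t=-104   [104*(25) + 25*(-104) = 0]
GCD = 1 with t = 25, so 25*(25) ≡ 1 (mod 104)
Inverse = 25 mod 104 = 25
Check: 25 * 25 = 625 ≡ 1 (mod 104)

25^(-1) ≡ 25 (mod 104)


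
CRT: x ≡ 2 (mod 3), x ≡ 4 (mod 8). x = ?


M = 3*8 = 24
M1 = M/3 = 8, M2 = M/8 = 3
M1^(-1) mod 3 = 2, M2^(-1) mod 8 = 3
x = 2*8*2 + 4*3*3 = 68
68 mod 24 = 20
Check: 20 mod 3 = 2 ✓, 20 mod 8 = 4 ✓

x ≡ 20 (mod 24)


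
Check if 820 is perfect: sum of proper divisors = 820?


Proper divisors of 820: 1, 2, 4, 5, 10, 20, 41, 82, 164, 205, 410
Sum = 1 + 2 + 4 + 5 + 10 + 20 + 41 + 82 + 164 + 205 + 410 = 944

No, 820 is not perfect (944 ≠ 820)


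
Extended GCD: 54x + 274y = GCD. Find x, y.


Tabular extended Euclidean (each row: r = 54*s + 274*t):
r=54, s=1, t=0
r=274, s=0, t=1
q=0: r=54, s=1, t=0   [54*(1) + 274*(0) = 54]
q=5: r=4, s=-5, t=1   [54*(-5) + 274*(1) = 4]
q=13: r=2, s=66, t=-13   [54*(66) + 274*(-13) = 2]
q=2: r=0, s=-137, t=27   [54*(-137) + 274*(27) = 0]
GCD = 2; from the row with r=2: x=66, y=-13
Check: 54*(66) + 274*(-13) = 3564 - 3562 = 2

GCD = 2, x = 66, y = -13


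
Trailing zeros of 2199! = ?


floor(2199/5) = 439
floor(2199/25) = 87
floor(2199/125) = 17
floor(2199/625) = 3
Total = 546

546 trailing zeros


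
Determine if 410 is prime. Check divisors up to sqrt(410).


410 / 2 = 205 (exact division)
410 is NOT prime.

No, 410 is not prime


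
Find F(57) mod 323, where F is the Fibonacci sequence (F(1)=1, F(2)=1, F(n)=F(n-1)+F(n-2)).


F(k) mod 323 for k=1..57:
1, 1, 2, 3, 5, 8, 13, 21, 34, 55, 89, 144, 233, 54, 287, 18, 305, 0, 305, 305, 287, 269, 233, 179, 89, 268, 34, 302, 13, 315, 5, 320, 2, 322, 1, 0, 1, 1, 2, 3, 5, 8, 13, 21, 34, 55, 89, 144, 233, 54, 287, 18, 305, 0, 305, 305, 287
F(57) mod 323 = 287


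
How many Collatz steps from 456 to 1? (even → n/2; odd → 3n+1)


456 → 228 → 114 → 57 → 172 → 86 → 43 → 130 → 65 → 196 → 98 → 49 → 148 → 74 → 37 → 112 → 56 → 28 → 14 → 7 → 22 → 11 → 34 → 17 → 52 → 26 → 13 → 40 → 20 → 10 → 5 → 16 → 8 → 4 → 2 → 1
Total steps = 35

35 steps


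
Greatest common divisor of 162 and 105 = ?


162 = 1 * 105 + 57
105 = 1 * 57 + 48
57 = 1 * 48 + 9
48 = 5 * 9 + 3
9 = 3 * 3 + 0
GCD = 3


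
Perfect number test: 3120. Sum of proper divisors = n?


Proper divisors of 3120: 1, 2, 3, 4, 5, 6, 8, 10, 12, 13, 15, 16, 20, 24, 26, 30, 39, 40, 48, 52, 60, 65, 78, 80, 104, 120, 130, 156, 195, 208, 240, 260, 312, 390, 520, 624, 780, 1040, 1560
Sum = 1 + 2 + 3 + 4 + 5 + 6 + 8 + 10 + 12 + 13 + 15 + 16 + 20 + 24 + 26 + 30 + 39 + 40 + 48 + 52 + 60 + 65 + 78 + 80 + 104 + 120 + 130 + 156 + 195 + 208 + 240 + 260 + 312 + 390 + 520 + 624 + 780 + 1040 + 1560 = 7296

No, 3120 is not perfect (7296 ≠ 3120)
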